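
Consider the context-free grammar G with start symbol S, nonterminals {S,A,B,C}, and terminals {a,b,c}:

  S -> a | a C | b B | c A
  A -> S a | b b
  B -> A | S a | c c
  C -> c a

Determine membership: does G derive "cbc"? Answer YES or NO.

CNF form of G:
  S -> T0 C | T1 B | T2 A | a
  A -> S T0 | T1 T1
  B -> S T0 | T1 T1 | T2 T2
  C -> T2 T0
  T0 -> a
  T1 -> b
  T2 -> c

CYK table (by increasing span):
  cell(0,0) c: {T2}  orig:{}
  cell(1,1) b: {T1}  orig:{}
  cell(2,2) c: {T2}  orig:{}
  cell(0,1) cb: ∅
  cell(1,2) bc: ∅
  cell(0,2) cbc: ∅

S ∉ T[0,2] ⇒ NO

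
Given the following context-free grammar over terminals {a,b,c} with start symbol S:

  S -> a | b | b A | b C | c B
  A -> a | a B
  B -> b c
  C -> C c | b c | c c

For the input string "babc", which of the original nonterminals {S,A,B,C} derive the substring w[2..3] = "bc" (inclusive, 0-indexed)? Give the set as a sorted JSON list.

Convert to CNF:
  S -> T1 A | T1 C | T2 B | a | b
  A -> T0 B | a
  B -> T1 T2
  C -> C T2 | T1 T2 | T2 T2
  T0 -> a
  T1 -> b
  T2 -> c

CYK fill (cells [i..j] with 2 ≤ i ≤ j ≤ 3 only):
  cell(2,2) b: {S,T1}  orig:{S}
  cell(3,3) c: {T2}  orig:{}
  cell(2,3) bc: {B,C}

Original NTs in T[2,3] deriving "bc": ["B", "C"]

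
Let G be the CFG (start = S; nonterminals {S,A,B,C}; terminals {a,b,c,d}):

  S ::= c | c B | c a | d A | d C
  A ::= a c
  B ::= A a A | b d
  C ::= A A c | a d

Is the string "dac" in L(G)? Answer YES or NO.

CNF form of G:
  S -> T1 B | T1 T0 | T3 A | T3 C | c
  A -> T0 T1
  B -> A X4 | T2 T3
  C -> A X5 | T0 T3
  T0 -> a
  T1 -> c
  T2 -> b
  T3 -> d
  X4 -> T0 A
  X5 -> A T1

CYK fill:
  T[0,0] 'd' = {T3}  orig:{}
  T[1,1] 'a' = {T0}  orig:{}
  T[2,2] 'c' = {S,T1}  orig:{S}
  T[0,1] 'da' = ∅
  T[1,2] 'ac' = {A}
  T[0,2] 'dac' = {S}

S ∈ T[0,2] ⇒ YES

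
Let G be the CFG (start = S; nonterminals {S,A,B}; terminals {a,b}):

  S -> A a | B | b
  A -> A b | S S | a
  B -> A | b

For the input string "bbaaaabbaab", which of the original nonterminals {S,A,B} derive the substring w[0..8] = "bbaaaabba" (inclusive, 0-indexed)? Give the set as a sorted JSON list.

Convert to CNF:
  S -> A T0 | A T1 | S S | a | b
  A -> A T0 | S S | a
  B -> A T0 | S S | a | b
  T0 -> b
  T1 -> a

CYK fill (cells [i..j] with 0 ≤ i ≤ j ≤ 8 only):
  T[0,0] 'b' = {B,S,T0}  orig:{B,S}
  T[1,1] 'b' = {B,S,T0}  orig:{B,S}
  T[2,2] 'a' = {A,B,S,T1}  orig:{A,B,S}
  T[3,3] 'a' = {A,B,S,T1}  orig:{A,B,S}
  T[4,4] 'a' = {A,B,S,T1}  orig:{A,B,S}
  T[5,5] 'a' = {A,B,S,T1}  orig:{A,B,S}
  T[6,6] 'b' = {B,S,T0}  orig:{B,S}
  T[7,7] 'b' = {B,S,T0}  orig:{B,S}
  T[8,8] 'a' = {A,B,S,T1}  orig:{A,B,S}
  T[0,1] 'bb' = {A,B,S}
  T[1,2] 'ba' = {A,B,S}
  T[2,3] 'aa' = {A,B,S}
  T[3,4] 'aa' = {A,B,S}
  T[4,5] 'aa' = {A,B,S}
  T[5,6] 'ab' = {A,B,S}
  T[6,7] 'bb' = {A,B,S}
  T[7,8] 'ba' = {A,B,S}
  T[0,2] 'bba' = {A,B,S}
  T[1,3] 'baa' = {A,B,S}
  T[2,4] 'aaa' = {A,B,S}
  T[3,5] 'aaa' = {A,B,S}
  T[4,6] 'aab' = {A,B,S}
  T[5,7] 'abb' = {A,B,S}
  T[6,8] 'bba' = {A,B,S}
  T[0,3] 'bbaa' = {A,B,S}
  T[1,4] 'baaa' = {A,B,S}
  T[2,5] 'aaaa' = {A,B,S}
  T[3,6] 'aaab' = {A,B,S}
  T[4,7] 'aabb' = {A,B,S}
  T[5,8] 'abba' = {A,B,S}
  T[0,4] 'bbaaa' = {A,B,S}
  T[1,5] 'baaaa' = {A,B,S}
  T[2,6] 'aaaab' = {A,B,S}
  T[3,7] 'aaabb' = {A,B,S}
  T[4,8] 'aabba' = {A,B,S}
  T[0,5] 'bbaaaa' = {A,B,S}
  T[1,6] 'baaaab' = {A,B,S}
  T[2,7] 'aaaabb' = {A,B,S}
  T[3,8] 'aaabba' = {A,B,S}
  T[0,6] 'bbaaaab' = {A,B,S}
  T[1,7] 'baaaabb' = {A,B,S}
  T[2,8] 'aaaabba' = {A,B,S}
  T[0,7] 'bbaaaabb' = {A,B,S}
  T[1,8] 'baaaabba' = {A,B,S}
  T[0,8] 'bbaaaabba' = {A,B,S}

Original NTs in T[0,8] deriving "bbaaaabba": ["A", "B", "S"]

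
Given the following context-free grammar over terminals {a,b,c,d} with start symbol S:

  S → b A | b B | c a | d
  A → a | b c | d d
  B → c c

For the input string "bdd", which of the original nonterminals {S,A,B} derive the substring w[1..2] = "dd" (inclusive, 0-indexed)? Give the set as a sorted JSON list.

Convert to CNF:
  S -> T0 A | T0 B | T1 T3 | d
  A -> T0 T1 | T2 T2 | a
  B -> T1 T1
  T0 -> b
  T1 -> c
  T2 -> d
  T3 -> a

CYK table (by increasing span) — only the sub-triangle for w[1..2]:
  [1..1]={S,T2}  "d"  orig:{S}
  [2..2]={S,T2}  "d"  orig:{S}
  [1..2]={A}  "dd"

Original NTs in T[1,2] deriving "dd": ["A"]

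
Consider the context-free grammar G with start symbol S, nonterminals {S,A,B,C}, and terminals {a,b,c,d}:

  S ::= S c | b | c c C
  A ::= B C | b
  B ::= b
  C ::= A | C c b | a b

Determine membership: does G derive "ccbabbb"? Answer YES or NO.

CNF form of G:
  S -> S T0 | T0 X4 | b
  A -> B C | b
  B -> b
  C -> B C | C X3 | T2 T1 | b
  T0 -> c
  T1 -> b
  T2 -> a
  X3 -> T0 T1
  X4 -> T0 C

CYK table (by increasing span):
  cell(0,0) c: {T0}  orig:{}
  cell(1,1) c: {T0}  orig:{}
  cell(2,2) b: {A,B,C,S,T1}  orig:{A,B,C,S}
  cell(3,3) a: {T2}  orig:{}
  cell(4,4) b: {A,B,C,S,T1}  orig:{A,B,C,S}
  cell(5,5) b: {A,B,C,S,T1}  orig:{A,B,C,S}
  cell(6,6) b: {A,B,C,S,T1}  orig:{A,B,C,S}
  cell(0,1) cc: ∅
  cell(1,2) cb: {X3,X4}  orig:{}
  cell(2,3) ba: ∅
  cell(3,4) ab: {C}
  cell(4,5) bb: {A,C}
  cell(5,6) bb: {A,C}
  cell(0,2) ccb: {S}
  cell(1,3) cba: ∅
  cell(2,4) bab: {A,C}
  cell(3,5) abb: ∅
  cell(4,6) bbb: {A,C}
  cell(0,3) ccba: ∅
  cell(1,4) cbab: {X4}  orig:{}
  cell(2,5) babb: ∅
  cell(3,6) abbb: ∅
  cell(0,4) ccbab: {S}
  cell(1,5) cbabb: ∅
  cell(2,6) babbb: ∅
  cell(0,5) ccbabb: ∅
  cell(1,6) cbabbb: ∅
  cell(0,6) ccbabbb: ∅

S ∉ T[0,6] ⇒ NO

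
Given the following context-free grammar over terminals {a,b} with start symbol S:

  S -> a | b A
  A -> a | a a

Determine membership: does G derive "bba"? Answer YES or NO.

Convert to CNF:
  S -> T1 A | a
  A -> T0 T0 | a
  T0 -> a
  T1 -> b

CYK fill:
  cell(0,0) b: {T1}  orig:{}
  cell(1,1) b: {T1}  orig:{}
  cell(2,2) a: {A,S,T0}  orig:{A,S}
  cell(0,1) bb: ∅
  cell(1,2) ba: {S}
  cell(0,2) bba: ∅

S ∉ T[0,2] ⇒ NO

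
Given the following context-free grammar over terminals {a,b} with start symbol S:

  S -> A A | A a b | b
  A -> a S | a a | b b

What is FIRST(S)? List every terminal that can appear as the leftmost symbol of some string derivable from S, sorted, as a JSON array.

FIRST sets, iterate to fixpoint:
pass 1:
  A via A→a S: +{a}
  A via A→b b: +{b}
  S via S→A A: +{a,b}
  FIRST[S]={a,b}  FIRST[A]={a,b}
pass 2: (no change)
  FIRST[S]={a,b}  FIRST[A]={a,b}

FIRST(S) = ["a", "b"]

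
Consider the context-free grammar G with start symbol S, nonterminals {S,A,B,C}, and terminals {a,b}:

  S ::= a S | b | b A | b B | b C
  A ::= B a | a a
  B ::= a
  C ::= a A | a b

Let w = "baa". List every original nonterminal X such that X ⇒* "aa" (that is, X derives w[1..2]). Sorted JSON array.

CNF form of G:
  S -> T0 S | T1 A | T1 B | T1 C | b
  A -> B T0 | T0 T0
  B -> a
  C -> T0 A | T0 T1
  T0 -> a
  T1 -> b

Fill CYK table bottom-up — only the sub-triangle for w[1..2]:
  T[1,1] 'a' = {B,T0}  orig:{B}
  T[2,2] 'a' = {B,T0}  orig:{B}
  T[1,2] 'aa' = {A}

Original NTs in T[1,2] deriving "aa": ["A"]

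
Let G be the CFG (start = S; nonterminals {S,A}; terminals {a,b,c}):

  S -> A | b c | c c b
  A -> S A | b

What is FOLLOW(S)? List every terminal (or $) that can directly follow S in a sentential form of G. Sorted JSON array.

Compute FIRST by fixpoint:
[1]
  A via A→b: +{b}
  S via S→A: +{b}
  S via S→c c b: +{c}
  FIRST[S]={b,c}  FIRST[A]={b}
[2]
  A via A→S A: +{c}
  FIRST[S]={b,c}  FIRST[A]={b,c}
[3] (no change)
  FIRST[S]={b,c}  FIRST[A]={b,c}

FOLLOW iteration:
initialize: $ ∈ FOLLOW(S)
pass 1:
  A→S A: FOLLOW(S) ⊇ FIRST(A) = {b,c}; new: +{b,c}
  S→A: FOLLOW(A) ⊇ FOLLOW(S) ⊇ {$,b,c}; new: +{$,b,c}
  FOLLOW(S)={$,b,c}  FOLLOW(A)={$,b,c}
pass 2: done
  FOLLOW(S)={$,b,c}  FOLLOW(A)={$,b,c}

FOLLOW(S) = ["$", "b", "c"]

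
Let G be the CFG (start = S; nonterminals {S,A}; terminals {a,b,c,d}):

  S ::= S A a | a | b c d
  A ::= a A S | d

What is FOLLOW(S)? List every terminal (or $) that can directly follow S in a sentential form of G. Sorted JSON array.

Compute FIRST by fixpoint:
pass 1:
  A via A→a A S: +{a}
  A via A→d: +{d}
  S via S→a: +{a}
  S via S→b c d: +{b}
  FIRST(S)={a,b}  FIRST(A)={a,d}
pass 2: — fixpoint
  FIRST(S)={a,b}  FIRST(A)={a,d}

FOLLOW iteration:
initialize: $ ∈ FOLLOW(S)
round 1:
  A→a A S: FOLLOW(A) ⊇ FIRST(S) = {a,b}; new: +{a,b}
  A→a A S: FOLLOW(S) ⊇ FOLLOW(A) ⊇ {a,b}; new: +{a,b}
  S→S A a: FOLLOW(S) ⊇ FIRST(A) = {a,d}; new: +{d}
  FOLLOW(S)={$,a,b,d}  FOLLOW(A)={a,b}
round 2: — fixpoint
  FOLLOW(S)={$,a,b,d}  FOLLOW(A)={a,b}

FOLLOW(S) = ["$", "a", "b", "d"]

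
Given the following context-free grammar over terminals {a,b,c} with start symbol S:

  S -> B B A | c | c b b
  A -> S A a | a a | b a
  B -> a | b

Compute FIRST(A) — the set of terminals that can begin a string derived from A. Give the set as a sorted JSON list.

FIRST sets, iterate to fixpoint:
iter 1:
  A via A→a a: +{a}
  A via A→b a: +{b}
  B via B→a: +{a}
  B via B→b: +{b}
  S via S→B B A: +{a,b}
  S via S→c: +{c}
  FIRST[S]={a,b,c}  FIRST[A]={a,b}  FIRST[B]={a,b}
iter 2:
  A via A→S A a: +{c}
  FIRST[S]={a,b,c}  FIRST[A]={a,b,c}  FIRST[B]={a,b}
iter 3: (no change)
  FIRST[S]={a,b,c}  FIRST[A]={a,b,c}  FIRST[B]={a,b}

FIRST(A) = ["a", "b", "c"]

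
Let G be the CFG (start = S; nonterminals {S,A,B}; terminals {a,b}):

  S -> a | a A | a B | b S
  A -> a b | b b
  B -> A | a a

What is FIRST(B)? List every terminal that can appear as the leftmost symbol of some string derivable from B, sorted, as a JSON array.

FIRST iteration:
pass 1:
  A via A→a b: +{a}
  A via A→b b: +{b}
  B via B→A: +{a,b}
  S via S→a: +{a}
  S via S→b S: +{b}
  FIRST[S]={a,b}  FIRST[A]={a,b}  FIRST[B]={a,b}
pass 2: done
  FIRST[S]={a,b}  FIRST[A]={a,b}  FIRST[B]={a,b}

FIRST(B) = ["a", "b"]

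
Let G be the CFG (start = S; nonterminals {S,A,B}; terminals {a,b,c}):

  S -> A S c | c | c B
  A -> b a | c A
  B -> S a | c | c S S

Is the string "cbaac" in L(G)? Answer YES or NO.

CNF form of G:
  S -> A X4 | T2 B | c
  A -> T0 T1 | T2 A
  B -> S T1 | T2 X3 | c
  T0 -> b
  T1 -> a
  T2 -> c
  X3 -> S S
  X4 -> S T2

Fill CYK table bottom-up:
  [0..0]={B,S,T2}  "c"  orig:{B,S}
  [1..1]={T0}  "b"  orig:{}
  [2..2]={T1}  "a"  orig:{}
  [3..3]={T1}  "a"  orig:{}
  [4..4]={B,S,T2}  "c"  orig:{B,S}
  [0..1]=∅  "cb"
  [1..2]={A}  "ba"
  [2..3]=∅  "aa"
  [3..4]=∅  "ac"
  [0..2]={A}  "cba"
  [1..3]=∅  "baa"
  [2..4]=∅  "aac"
  [0..3]=∅  "cbaa"
  [1..4]=∅  "baac"
  [0..4]=∅  "cbaac"

S ∉ T[0,4] ⇒ NO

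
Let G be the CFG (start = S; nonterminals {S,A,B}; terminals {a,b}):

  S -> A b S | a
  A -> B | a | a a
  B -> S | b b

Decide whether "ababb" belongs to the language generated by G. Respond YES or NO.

CNF form of G:
  S -> A X4 | a
  A -> A X2 | T0 T0 | T1 T1 | a
  B -> A X3 | T0 T0 | a
  T0 -> b
  T1 -> a
  X2 -> T0 S
  X3 -> T0 S
  X4 -> T0 S

CYK fill:
  T[0,0] 'a' = {A,B,S,T1}  orig:{A,B,S}
  T[1,1] 'b' = {T0}  orig:{}
  T[2,2] 'a' = {A,B,S,T1}  orig:{A,B,S}
  T[3,3] 'b' = {T0}  orig:{}
  T[4,4] 'b' = {T0}  orig:{}
  T[0,1] 'ab' = ∅
  T[1,2] 'ba' = {X2,X3,X4}  orig:{}
  T[2,3] 'ab' = ∅
  T[3,4] 'bb' = {A,B}
  T[0,2] 'aba' = {A,B,S}
  T[1,3] 'bab' = ∅
  T[2,4] 'abb' = ∅
  T[0,3] 'abab' = ∅
  T[1,4] 'babb' = ∅
  T[0,4] 'ababb' = ∅

S ∉ T[0,4] ⇒ NO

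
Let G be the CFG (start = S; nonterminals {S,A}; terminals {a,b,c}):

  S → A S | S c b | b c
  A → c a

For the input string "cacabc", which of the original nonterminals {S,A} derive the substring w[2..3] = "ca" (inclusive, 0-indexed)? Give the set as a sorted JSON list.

Convert to CNF:
  S -> A S | S X3 | T2 T0
  A -> T0 T1
  T0 -> c
  T1 -> a
  T2 -> b
  X3 -> T0 T2

CYK fill — only the sub-triangle for w[2..3]:
  [2..2]={T0}  "c"  orig:{}
  [3..3]={T1}  "a"  orig:{}
  [2..3]={A}  "ca"

Original NTs in T[2,3] deriving "ca": ["A"]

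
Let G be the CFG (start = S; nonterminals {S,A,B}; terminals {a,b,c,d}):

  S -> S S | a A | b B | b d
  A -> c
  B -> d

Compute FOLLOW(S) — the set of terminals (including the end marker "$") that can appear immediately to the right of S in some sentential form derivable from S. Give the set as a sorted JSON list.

FIRST sets, iterate to fixpoint:
pass 1:
  A via A→c: +{c}
  B via B→d: +{d}
  S via S→a A: +{a}
  S via S→b B: +{b}
  FIRST[S]={a,b}  FIRST[A]={c}  FIRST[B]={d}
pass 2: (no change)
  FIRST[S]={a,b}  FIRST[A]={c}  FIRST[B]={d}

FOLLOW iteration:
initialize: $ ∈ FOLLOW(S)
pass 1:
  S→S S: FOLLOW(S) ⊇ FIRST(S) = {a,b}; new: +{a,b}
  S→a A: FOLLOW(A) ⊇ FOLLOW(S) ⊇ {$,a,b}; new: +{$,a,b}
  S→b B: FOLLOW(B) ⊇ FOLLOW(S) ⊇ {$,a,b}; new: +{$,a,b}
  FOLLOW(S)={$,a,b}  FOLLOW(A)={$,a,b}  FOLLOW(B)={$,a,b}
pass 2: (stable)
  FOLLOW(S)={$,a,b}  FOLLOW(A)={$,a,b}  FOLLOW(B)={$,a,b}

FOLLOW(S) = ["$", "a", "b"]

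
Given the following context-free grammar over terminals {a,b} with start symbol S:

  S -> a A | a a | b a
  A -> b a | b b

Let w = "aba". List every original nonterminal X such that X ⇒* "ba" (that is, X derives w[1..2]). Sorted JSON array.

CNF form of G:
  S -> T0 T1 | T1 A | T1 T1
  A -> T0 T0 | T0 T1
  T0 -> b
  T1 -> a

Fill CYK table bottom-up (cells [i..j] with 1 ≤ i ≤ j ≤ 2 only):
  T[1,1] 'b' = {T0}  orig:{}
  T[2,2] 'a' = {T1}  orig:{}
  T[1,2] 'ba' = {A,S}

Original NTs in T[1,2] deriving "ba": ["A", "S"]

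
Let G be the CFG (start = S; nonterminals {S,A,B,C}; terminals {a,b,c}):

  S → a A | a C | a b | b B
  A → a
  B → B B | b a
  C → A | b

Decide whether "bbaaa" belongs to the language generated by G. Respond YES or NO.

Convert to CNF:
  S -> T0 B | T1 A | T1 C | T1 T0
  A -> a
  B -> B B | T0 T1
  C -> a | b
  T0 -> b
  T1 -> a

CYK table (by increasing span):
  [0..0]={C,T0}  "b"  orig:{C}
  [1..1]={C,T0}  "b"  orig:{C}
  [2..2]={A,C,T1}  "a"  orig:{A,C}
  [3..3]={A,C,T1}  "a"  orig:{A,C}
  [4..4]={A,C,T1}  "a"  orig:{A,C}
  [0..1]=∅  "bb"
  [1..2]={B}  "ba"
  [2..3]={S}  "aa"
  [3..4]={S}  "aa"
  [0..2]={S}  "bba"
  [1..3]=∅  "baa"
  [2..4]=∅  "aaa"
  [0..3]=∅  "bbaa"
  [1..4]=∅  "baaa"
  [0..4]=∅  "bbaaa"

S ∉ T[0,4] ⇒ NO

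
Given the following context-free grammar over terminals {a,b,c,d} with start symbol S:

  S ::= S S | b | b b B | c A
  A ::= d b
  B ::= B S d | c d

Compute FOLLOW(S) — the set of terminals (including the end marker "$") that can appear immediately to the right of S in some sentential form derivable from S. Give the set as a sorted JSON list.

FIRST sets, iterate to fixpoint:
round 1:
  A via A→d b: +{d}
  B via B→c d: +{c}
  S via S→b: +{b}
  S via S→c A: +{c}
  FIRST(S)={b,c}  FIRST(A)={d}  FIRST(B)={c}
round 2: done
  FIRST(S)={b,c}  FIRST(A)={d}  FIRST(B)={c}

FOLLOW sets:
initialize: $ ∈ FOLLOW(S)
round 1:
  B→B S d: FOLLOW(B) ⊇ FIRST(S) = {b,c}; new: +{b,c}
  B→B S d: FOLLOW(S) ⊇ FIRST(d) = {d}; new: +{d}
  S→S S: FOLLOW(S) ⊇ FIRST(S) = {b,c}; new: +{b,c}
  S→b b B: FOLLOW(B) ⊇ FOLLOW(S) ⊇ {$,b,c,d}; new: +{$,d}
  S→c A: FOLLOW(A) ⊇ FOLLOW(S) ⊇ {$,b,c,d}; new: +{$,b,c,d}
  FOLLOW(S)={$,b,c,d}  FOLLOW(A)={$,b,c,d}  FOLLOW(B)={$,b,c,d}
round 2: done
  FOLLOW(S)={$,b,c,d}  FOLLOW(A)={$,b,c,d}  FOLLOW(B)={$,b,c,d}

FOLLOW(S) = ["$", "b", "c", "d"]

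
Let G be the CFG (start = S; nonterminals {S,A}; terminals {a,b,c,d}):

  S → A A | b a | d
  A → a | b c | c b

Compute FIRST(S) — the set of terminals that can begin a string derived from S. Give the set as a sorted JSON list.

Compute FIRST by fixpoint:
iter 1:
  A via A→a: +{a}
  A via A→b c: +{b}
  A via A→c b: +{c}
  S via S→A A: +{a,b,c}
  S via S→d: +{d}
  FIRST[S]={a,b,c,d}  FIRST[A]={a,b,c}
iter 2: done
  FIRST[S]={a,b,c,d}  FIRST[A]={a,b,c}

FIRST(S) = ["a", "b", "c", "d"]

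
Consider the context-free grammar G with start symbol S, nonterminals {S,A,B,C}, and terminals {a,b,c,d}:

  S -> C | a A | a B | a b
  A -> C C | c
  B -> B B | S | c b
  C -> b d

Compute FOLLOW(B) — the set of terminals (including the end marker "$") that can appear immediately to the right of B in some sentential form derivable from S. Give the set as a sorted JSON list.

FIRST sets, iterate to fixpoint:
[1]
  A via A→c: +{c}
  B via B→c b: +{c}
  C via C→b d: +{b}
  S via S→C: +{b}
  S via S→a A: +{a}
  FIRST(S)={a,b}  FIRST(A)={c}  FIRST(B)={c}  FIRST(C)={b}
[2]
  A via A→C C: +{b}
  B via B→S: +{a,b}
  FIRST(S)={a,b}  FIRST(A)={b,c}  FIRST(B)={a,b,c}  FIRST(C)={b}
[3] (stable)
  FIRST(S)={a,b}  FIRST(A)={b,c}  FIRST(B)={a,b,c}  FIRST(C)={b}

FOLLOW iteration:
seed FOLLOW(S) with $
iter 1:
  A→C C: FOLLOW(C) ⊇ FIRST(C) = {b}; new: +{b}
  B→B B: FOLLOW(B) ⊇ FIRST(B) = {a,b,c}; new: +{a,b,c}
  B→S: FOLLOW(S) ⊇ FOLLOW(B) ⊇ {a,b,c}; new: +{a,b,c}
  S→C: FOLLOW(C) ⊇ FOLLOW(S) ⊇ {$,a,b,c}; new: +{$,a,c}
  S→a A: FOLLOW(A) ⊇ FOLLOW(S) ⊇ {$,a,b,c}; new: +{$,a,b,c}
  S→a B: FOLLOW(B) ⊇ FOLLOW(S) ⊇ {$,a,b,c}; new: +{$}
  FOLLOW[S]={$,a,b,c}  FOLLOW[A]={$,a,b,c}  FOLLOW[B]={$,a,b,c}  FOLLOW[C]={$,a,b,c}
iter 2: — fixpoint
  FOLLOW[S]={$,a,b,c}  FOLLOW[A]={$,a,b,c}  FOLLOW[B]={$,a,b,c}  FOLLOW[C]={$,a,b,c}

FOLLOW(B) = ["$", "a", "b", "c"]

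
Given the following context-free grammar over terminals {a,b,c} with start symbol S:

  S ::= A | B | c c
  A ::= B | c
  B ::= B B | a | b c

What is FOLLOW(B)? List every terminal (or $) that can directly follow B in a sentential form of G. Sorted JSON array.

Compute FIRST by fixpoint:
pass 1:
  A via A→c: +{c}
  B via B→a: +{a}
  B via B→b c: +{b}
  S via S→A: +{c}
  S via S→B: +{a,b}
  S: {a,b,c}  A: {c}  B: {a,b}
pass 2:
  A via A→B: +{a,b}
  S: {a,b,c}  A: {a,b,c}  B: {a,b}
pass 3: — fixpoint
  S: {a,b,c}  A: {a,b,c}  B: {a,b}

Compute FOLLOW by fixpoint:
initialize: $ ∈ FOLLOW(S)
round 1:
  B→B B: FOLLOW(B) ⊇ FIRST(B) = {a,b}; new: +{a,b}
  S→A: FOLLOW(A) ⊇ FOLLOW(S) ⊇ {$}; new: +{$}
  S→B: FOLLOW(B) ⊇ FOLLOW(S) ⊇ {$}; new: +{$}
  S: {$}  A: {$}  B: {$,a,b}
round 2: (no change)
  S: {$}  A: {$}  B: {$,a,b}

FOLLOW(B) = ["$", "a", "b"]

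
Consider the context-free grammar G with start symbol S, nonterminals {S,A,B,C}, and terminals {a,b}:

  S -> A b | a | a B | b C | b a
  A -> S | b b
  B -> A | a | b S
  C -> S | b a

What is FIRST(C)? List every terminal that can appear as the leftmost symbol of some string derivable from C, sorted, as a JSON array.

FIRST iteration:
pass 1:
  A via A→b b: +{b}
  B via B→A: +{b}
  B via B→a: +{a}
  C via C→b a: +{b}
  S via S→A b: +{b}
  S via S→a: +{a}
  FIRST(S)={a,b}  FIRST(A)={b}  FIRST(B)={a,b}  FIRST(C)={b}
pass 2:
  A via A→S: +{a}
  C via C→S: +{a}
  FIRST(S)={a,b}  FIRST(A)={a,b}  FIRST(B)={a,b}  FIRST(C)={a,b}
pass 3: — fixpoint
  FIRST(S)={a,b}  FIRST(A)={a,b}  FIRST(B)={a,b}  FIRST(C)={a,b}

FIRST(C) = ["a", "b"]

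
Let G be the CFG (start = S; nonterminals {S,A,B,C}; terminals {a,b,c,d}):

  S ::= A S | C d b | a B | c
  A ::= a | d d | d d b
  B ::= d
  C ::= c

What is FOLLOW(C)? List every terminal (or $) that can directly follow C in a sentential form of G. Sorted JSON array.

FIRST iteration:
[1]
  A via A→a: +{a}
  A via A→d d: +{d}
  B via B→d: +{d}
  C via C→c: +{c}
  S via S→A S: +{a,d}
  S via S→C d b: +{c}
  S: {a,c,d}  A: {a,d}  B: {d}  C: {c}
[2] (stable)
  S: {a,c,d}  A: {a,d}  B: {d}  C: {c}

FOLLOW sets:
initialize: $ ∈ FOLLOW(S)
iter 1:
  S→A S: FOLLOW(A) ⊇ FIRST(S) = {a,c,d}; new: +{a,c,d}
  S→C d b: FOLLOW(C) ⊇ FIRST(d) = {d}; new: +{d}
  S→a B: FOLLOW(B) ⊇ FOLLOW(S) ⊇ {$}; new: +{$}
  FOLLOW[S]={$}  FOLLOW[A]={a,c,d}  FOLLOW[B]={$}  FOLLOW[C]={d}
iter 2: done
  FOLLOW[S]={$}  FOLLOW[A]={a,c,d}  FOLLOW[B]={$}  FOLLOW[C]={d}

FOLLOW(C) = ["d"]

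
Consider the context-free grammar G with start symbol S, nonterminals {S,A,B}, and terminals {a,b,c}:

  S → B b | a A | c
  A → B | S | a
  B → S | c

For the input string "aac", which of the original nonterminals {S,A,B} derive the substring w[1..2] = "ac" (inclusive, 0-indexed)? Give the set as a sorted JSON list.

Convert to CNF:
  S -> B T0 | T1 A | c
  A -> B T0 | T1 A | a | c
  B -> B T0 | T1 A | c
  T0 -> b
  T1 -> a

CYK fill, restricted to cells inside w[1..2]:
  [1..1]={A,T1}  "a"  orig:{A}
  [2..2]={A,B,S}  "c"
  [1..2]={A,B,S}  "ac"

Original NTs in T[1,2] deriving "ac": ["A", "B", "S"]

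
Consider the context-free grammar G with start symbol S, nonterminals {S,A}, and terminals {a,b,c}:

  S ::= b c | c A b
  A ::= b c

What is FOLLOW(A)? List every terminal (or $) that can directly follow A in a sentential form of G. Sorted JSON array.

FIRST iteration:
round 1:
  A via A→b c: +{b}
  S via S→b c: +{b}
  S via S→c A b: +{c}
  S: {b,c}  A: {b}
round 2: — fixpoint
  S: {b,c}  A: {b}

Compute FOLLOW by fixpoint:
FOLLOW(S) := {$}
round 1:
  S→c A b: FOLLOW(A) ⊇ FIRST(b) = {b}; new: +{b}
  FOLLOW[S]={$}  FOLLOW[A]={b}
round 2: — fixpoint
  FOLLOW[S]={$}  FOLLOW[A]={b}

FOLLOW(A) = ["b"]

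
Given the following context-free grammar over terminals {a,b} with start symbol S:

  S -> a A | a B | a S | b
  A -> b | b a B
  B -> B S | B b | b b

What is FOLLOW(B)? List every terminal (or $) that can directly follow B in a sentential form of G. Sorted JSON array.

FIRST sets, iterate to fixpoint:
[1]
  A via A→b: +{b}
  B via B→b b: +{b}
  S via S→a A: +{a}
  S via S→b: +{b}
  FIRST[S]={a,b}  FIRST[A]={b}  FIRST[B]={b}
[2] (stable)
  FIRST[S]={a,b}  FIRST[A]={b}  FIRST[B]={b}

FOLLOW sets:
initialize: $ ∈ FOLLOW(S)
round 1:
  B→B S: FOLLOW(B) ⊇ FIRST(S) = {a,b}; new: +{a,b}
  B→B S: FOLLOW(S) ⊇ FOLLOW(B) ⊇ {a,b}; new: +{a,b}
  S→a A: FOLLOW(A) ⊇ FOLLOW(S) ⊇ {$,a,b}; new: +{$,a,b}
  S→a B: FOLLOW(B) ⊇ FOLLOW(S) ⊇ {$,a,b}; new: +{$}
  FOLLOW(S)={$,a,b}  FOLLOW(A)={$,a,b}  FOLLOW(B)={$,a,b}
round 2: done
  FOLLOW(S)={$,a,b}  FOLLOW(A)={$,a,b}  FOLLOW(B)={$,a,b}

FOLLOW(B) = ["$", "a", "b"]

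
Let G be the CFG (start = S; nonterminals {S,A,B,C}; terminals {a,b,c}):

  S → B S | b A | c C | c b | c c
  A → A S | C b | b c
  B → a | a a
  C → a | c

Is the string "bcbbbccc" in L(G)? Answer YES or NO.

Convert to CNF:
  S -> B S | T0 A | T1 C | T1 T0 | T1 T1
  A -> A S | C T0 | T0 T1
  B -> T2 T2 | a
  C -> a | c
  T0 -> b
  T1 -> c
  T2 -> a

CYK fill:
  [0..0]={T0}  "b"  orig:{}
  [1..1]={C,T1}  "c"  orig:{C}
  [2..2]={T0}  "b"  orig:{}
  [3..3]={T0}  "b"  orig:{}
  [4..4]={T0}  "b"  orig:{}
  [5..5]={C,T1}  "c"  orig:{C}
  [6..6]={C,T1}  "c"  orig:{C}
  [7..7]={C,T1}  "c"  orig:{C}
  [0..1]={A}  "bc"
  [1..2]={A,S}  "cb"
  [2..3]=∅  "bb"
  [3..4]=∅  "bb"
  [4..5]={A}  "bc"
  [5..6]={S}  "cc"
  [6..7]={S}  "cc"
  [0..2]={S}  "bcb"
  [1..3]=∅  "cbb"
  [2..4]=∅  "bbb"
  [3..5]={S}  "bbc"
  [4..6]=∅  "bcc"
  [5..7]=∅  "ccc"
  [0..3]=∅  "bcbb"
  [1..4]=∅  "cbbb"
  [2..5]=∅  "bbbc"
  [3..6]=∅  "bbcc"
  [4..7]={A}  "bccc"
  [0..4]=∅  "bcbbb"
  [1..5]={A}  "cbbbc"
  [2..6]=∅  "bbbcc"
  [3..7]={S}  "bbccc"
  [0..5]={S}  "bcbbbc"
  [1..6]=∅  "cbbbcc"
  [2..7]=∅  "bbbccc"
  [0..6]=∅  "bcbbbcc"
  [1..7]={A}  "cbbbccc"
  [0..7]={S}  "bcbbbccc"

S ∈ T[0,7] ⇒ YES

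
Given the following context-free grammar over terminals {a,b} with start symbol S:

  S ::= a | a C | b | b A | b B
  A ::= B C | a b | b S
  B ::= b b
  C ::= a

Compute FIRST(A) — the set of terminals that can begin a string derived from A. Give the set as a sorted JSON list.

FIRST sets, iterate to fixpoint:
pass 1:
  A via A→a b: +{a}
  A via A→b S: +{b}
  B via B→b b: +{b}
  C via C→a: +{a}
  S via S→a: +{a}
  S via S→b: +{b}
  FIRST(S)={a,b}  FIRST(A)={a,b}  FIRST(B)={b}  FIRST(C)={a}
pass 2: done
  FIRST(S)={a,b}  FIRST(A)={a,b}  FIRST(B)={b}  FIRST(C)={a}

FIRST(A) = ["a", "b"]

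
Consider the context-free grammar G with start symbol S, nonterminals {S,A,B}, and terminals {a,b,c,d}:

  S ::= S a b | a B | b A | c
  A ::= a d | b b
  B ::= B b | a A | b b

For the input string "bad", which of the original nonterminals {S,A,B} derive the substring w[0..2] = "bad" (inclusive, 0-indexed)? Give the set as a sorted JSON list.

Convert to CNF:
  S -> S X3 | T0 B | T2 A | c
  A -> T0 T1 | T2 T2
  B -> B T2 | T0 A | T2 T2
  T0 -> a
  T1 -> d
  T2 -> b
  X3 -> T0 T2

Fill CYK table bottom-up (cells [i..j] with 0 ≤ i ≤ j ≤ 2 only):
  cell(0,0) b: {T2}  orig:{}
  cell(1,1) a: {T0}  orig:{}
  cell(2,2) d: {T1}  orig:{}
  cell(0,1) ba: ∅
  cell(1,2) ad: {A}
  cell(0,2) bad: {S}

Original NTs in T[0,2] deriving "bad": ["S"]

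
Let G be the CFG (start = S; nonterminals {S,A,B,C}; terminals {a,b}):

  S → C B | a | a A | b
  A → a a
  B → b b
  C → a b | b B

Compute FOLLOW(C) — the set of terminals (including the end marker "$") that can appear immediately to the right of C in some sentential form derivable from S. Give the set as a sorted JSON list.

FIRST iteration:
iter 1:
  A via A→a a: +{a}
  B via B→b b: +{b}
  C via C→a b: +{a}
  C via C→b B: +{b}
  S via S→C B: +{a,b}
  S: {a,b}  A: {a}  B: {b}  C: {a,b}
iter 2: (stable)
  S: {a,b}  A: {a}  B: {b}  C: {a,b}

Compute FOLLOW by fixpoint:
initialize: $ ∈ FOLLOW(S)
iter 1:
  S→C B: FOLLOW(C) ⊇ FIRST(B) = {b}; new: +{b}
  S→C B: FOLLOW(B) ⊇ FOLLOW(S) ⊇ {$}; new: +{$}
  S→a A: FOLLOW(A) ⊇ FOLLOW(S) ⊇ {$}; new: +{$}
  FOLLOW[S]={$}  FOLLOW[A]={$}  FOLLOW[B]={$}  FOLLOW[C]={b}
iter 2:
  C→b B: FOLLOW(B) ⊇ FOLLOW(C) ⊇ {b}; new: +{b}
  FOLLOW[S]={$}  FOLLOW[A]={$}  FOLLOW[B]={$,b}  FOLLOW[C]={b}
iter 3: (no change)
  FOLLOW[S]={$}  FOLLOW[A]={$}  FOLLOW[B]={$,b}  FOLLOW[C]={b}

FOLLOW(C) = ["b"]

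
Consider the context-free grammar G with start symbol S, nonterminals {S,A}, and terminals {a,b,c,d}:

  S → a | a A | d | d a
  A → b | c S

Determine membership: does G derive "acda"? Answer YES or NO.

Convert to CNF:
  S -> T1 A | T2 T1 | a | d
  A -> T0 S | b
  T0 -> c
  T1 -> a
  T2 -> d

CYK fill:
  [0..0]={S,T1}  "a"  orig:{S}
  [1..1]={T0}  "c"  orig:{}
  [2..2]={S,T2}  "d"  orig:{S}
  [3..3]={S,T1}  "a"  orig:{S}
  [0..1]=∅  "ac"
  [1..2]={A}  "cd"
  [2..3]={S}  "da"
  [0..2]={S}  "acd"
  [1..3]={A}  "cda"
  [0..3]={S}  "acda"

S ∈ T[0,3] ⇒ YES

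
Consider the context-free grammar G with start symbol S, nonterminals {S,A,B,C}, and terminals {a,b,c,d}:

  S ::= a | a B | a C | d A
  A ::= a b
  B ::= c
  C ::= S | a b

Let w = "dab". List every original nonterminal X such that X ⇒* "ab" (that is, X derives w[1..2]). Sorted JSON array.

CNF form of G:
  S -> T0 B | T0 C | T2 A | a
  A -> T0 T1
  B -> c
  C -> T0 B | T0 C | T0 T1 | T2 A | a
  T0 -> a
  T1 -> b
  T2 -> d

Fill CYK table bottom-up (cells [i..j] with 1 ≤ i ≤ j ≤ 2 only):
  T[1,1] 'a' = {C,S,T0}  orig:{C,S}
  T[2,2] 'b' = {T1}  orig:{}
  T[1,2] 'ab' = {A,C}

Original NTs in T[1,2] deriving "ab": ["A", "C"]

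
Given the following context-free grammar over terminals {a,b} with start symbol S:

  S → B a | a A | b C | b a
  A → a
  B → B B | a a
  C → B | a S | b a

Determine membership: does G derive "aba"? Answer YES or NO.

Convert to CNF:
  S -> B T0 | T0 A | T1 C | T1 T0
  A -> a
  B -> B B | T0 T0
  C -> B B | T0 S | T0 T0 | T1 T0
  T0 -> a
  T1 -> b

CYK fill:
  T[0,0] 'a' = {A,T0}  orig:{A}
  T[1,1] 'b' = {T1}  orig:{}
  T[2,2] 'a' = {A,T0}  orig:{A}
  T[0,1] 'ab' = ∅
  T[1,2] 'ba' = {C,S}
  T[0,2] 'aba' = {C}

S ∉ T[0,2] ⇒ NO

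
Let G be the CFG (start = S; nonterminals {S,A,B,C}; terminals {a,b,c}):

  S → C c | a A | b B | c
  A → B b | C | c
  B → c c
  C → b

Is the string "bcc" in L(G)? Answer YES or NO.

Convert to CNF:
  S -> C T1 | T0 B | T2 A | c
  A -> B T0 | b | c
  B -> T1 T1
  C -> b
  T0 -> b
  T1 -> c
  T2 -> a

Fill CYK table bottom-up:
  cell(0,0) b: {A,C,T0}  orig:{A,C}
  cell(1,1) c: {A,S,T1}  orig:{A,S}
  cell(2,2) c: {A,S,T1}  orig:{A,S}
  cell(0,1) bc: {S}
  cell(1,2) cc: {B}
  cell(0,2) bcc: {S}

S ∈ T[0,2] ⇒ YES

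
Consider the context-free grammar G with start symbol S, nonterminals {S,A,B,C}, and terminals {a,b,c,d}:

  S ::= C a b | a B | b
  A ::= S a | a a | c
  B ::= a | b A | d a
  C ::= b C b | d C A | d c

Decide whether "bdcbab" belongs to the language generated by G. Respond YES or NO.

CNF form of G:
  S -> C X6 | T0 B | b
  A -> S T0 | T0 T0 | c
  B -> T1 A | T2 T0 | a
  C -> T1 X4 | T2 T3 | T2 X5
  T0 -> a
  T1 -> b
  T2 -> d
  T3 -> c
  X4 -> C T1
  X5 -> C A
  X6 -> T0 T1

CYK fill:
  T[0,0] 'b' = {S,T1}  orig:{S}
  T[1,1] 'd' = {T2}  orig:{}
  T[2,2] 'c' = {A,T3}  orig:{A}
  T[3,3] 'b' = {S,T1}  orig:{S}
  T[4,4] 'a' = {B,T0}  orig:{B}
  T[5,5] 'b' = {S,T1}  orig:{S}
  T[0,1] 'bd' = ∅
  T[1,2] 'dc' = {C}
  T[2,3] 'cb' = ∅
  T[3,4] 'ba' = {A}
  T[4,5] 'ab' = {X6}  orig:{}
  T[0,2] 'bdc' = ∅
  T[1,3] 'dcb' = {X4}  orig:{}
  T[2,4] 'cba' = ∅
  T[3,5] 'bab' = ∅
  T[0,3] 'bdcb' = {C}
  T[1,4] 'dcba' = {X5}  orig:{}
  T[2,5] 'cbab' = ∅
  T[0,4] 'bdcba' = ∅
  T[1,5] 'dcbab' = ∅
  T[0,5] 'bdcbab' = {S}

S ∈ T[0,5] ⇒ YES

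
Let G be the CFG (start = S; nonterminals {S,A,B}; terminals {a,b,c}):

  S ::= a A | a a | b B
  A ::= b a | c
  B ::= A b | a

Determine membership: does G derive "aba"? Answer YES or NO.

Convert to CNF:
  S -> T0 B | T1 A | T1 T1
  A -> T0 T1 | c
  B -> A T0 | a
  T0 -> b
  T1 -> a

Fill CYK table bottom-up:
  [0..0]={B,T1}  "a"  orig:{B}
  [1..1]={T0}  "b"  orig:{}
  [2..2]={B,T1}  "a"  orig:{B}
  [0..1]=∅  "ab"
  [1..2]={A,S}  "ba"
  [0..2]={S}  "aba"

S ∈ T[0,2] ⇒ YES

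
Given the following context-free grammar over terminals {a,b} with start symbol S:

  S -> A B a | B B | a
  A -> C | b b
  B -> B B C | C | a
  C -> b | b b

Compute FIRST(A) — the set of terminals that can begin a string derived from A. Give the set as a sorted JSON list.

FIRST iteration:
round 1:
  A via A→b b: +{b}
  B via B→a: +{a}
  C via C→b: +{b}
  S via S→A B a: +{b}
  S via S→B B: +{a}
  FIRST(S)={a,b}  FIRST(A)={b}  FIRST(B)={a}  FIRST(C)={b}
round 2:
  B via B→C: +{b}
  FIRST(S)={a,b}  FIRST(A)={b}  FIRST(B)={a,b}  FIRST(C)={b}
round 3: done
  FIRST(S)={a,b}  FIRST(A)={b}  FIRST(B)={a,b}  FIRST(C)={b}

FIRST(A) = ["b"]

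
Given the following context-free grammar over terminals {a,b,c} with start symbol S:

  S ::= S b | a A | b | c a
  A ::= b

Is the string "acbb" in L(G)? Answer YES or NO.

Convert to CNF:
  S -> S T0 | T1 A | T2 T1 | b
  A -> b
  T0 -> b
  T1 -> a
  T2 -> c

CYK fill:
  T[0,0] 'a' = {T1}  orig:{}
  T[1,1] 'c' = {T2}  orig:{}
  T[2,2] 'b' = {A,S,T0}  orig:{A,S}
  T[3,3] 'b' = {A,S,T0}  orig:{A,S}
  T[0,1] 'ac' = ∅
  T[1,2] 'cb' = ∅
  T[2,3] 'bb' = {S}
  T[0,2] 'acb' = ∅
  T[1,3] 'cbb' = ∅
  T[0,3] 'acbb' = ∅

S ∉ T[0,3] ⇒ NO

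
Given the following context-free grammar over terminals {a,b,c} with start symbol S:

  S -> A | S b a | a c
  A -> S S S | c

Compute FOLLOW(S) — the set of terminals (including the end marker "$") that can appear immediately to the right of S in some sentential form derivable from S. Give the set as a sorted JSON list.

Compute FIRST by fixpoint:
iter 1:
  A via A→c: +{c}
  S via S→A: +{c}
  S via S→a c: +{a}
  FIRST[S]={a,c}  FIRST[A]={c}
iter 2:
  A via A→S S S: +{a}
  FIRST[S]={a,c}  FIRST[A]={a,c}
iter 3: — fixpoint
  FIRST[S]={a,c}  FIRST[A]={a,c}

Compute FOLLOW by fixpoint:
initialize: $ ∈ FOLLOW(S)
round 1:
  A→S S S: FOLLOW(S) ⊇ FIRST(S) = {a,c}; new: +{a,c}
  S→A: FOLLOW(A) ⊇ FOLLOW(S) ⊇ {$,a,c}; new: +{$,a,c}
  S→S b a: FOLLOW(S) ⊇ FIRST(b) = {b}; new: +{b}
  FOLLOW[S]={$,a,b,c}  FOLLOW[A]={$,a,c}
round 2:
  S→A: FOLLOW(A) ⊇ FOLLOW(S) ⊇ {$,a,b,c}; new: +{b}
  FOLLOW[S]={$,a,b,c}  FOLLOW[A]={$,a,b,c}
round 3: done
  FOLLOW[S]={$,a,b,c}  FOLLOW[A]={$,a,b,c}

FOLLOW(S) = ["$", "a", "b", "c"]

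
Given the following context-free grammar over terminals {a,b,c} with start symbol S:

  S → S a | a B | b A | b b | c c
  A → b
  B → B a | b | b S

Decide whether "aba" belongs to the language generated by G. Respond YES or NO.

Convert to CNF:
  S -> S T0 | T0 B | T1 A | T1 T1 | T2 T2
  A -> b
  B -> B T0 | T1 S | b
  T0 -> a
  T1 -> b
  T2 -> c

CYK table (by increasing span):
  [0..0]={T0}  "a"  orig:{}
  [1..1]={A,B,T1}  "b"  orig:{A,B}
  [2..2]={T0}  "a"  orig:{}
  [0..1]={S}  "ab"
  [1..2]={B}  "ba"
  [0..2]={S}  "aba"

S ∈ T[0,2] ⇒ YES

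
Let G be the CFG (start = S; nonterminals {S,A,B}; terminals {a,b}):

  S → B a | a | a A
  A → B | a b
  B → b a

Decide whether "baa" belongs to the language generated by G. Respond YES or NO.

Convert to CNF:
  S -> B T0 | T0 A | a
  A -> T0 T1 | T1 T0
  B -> T1 T0
  T0 -> a
  T1 -> b

Fill CYK table bottom-up:
  cell(0,0) b: {T1}  orig:{}
  cell(1,1) a: {S,T0}  orig:{S}
  cell(2,2) a: {S,T0}  orig:{S}
  cell(0,1) ba: {A,B}
  cell(1,2) aa: ∅
  cell(0,2) baa: {S}

S ∈ T[0,2] ⇒ YES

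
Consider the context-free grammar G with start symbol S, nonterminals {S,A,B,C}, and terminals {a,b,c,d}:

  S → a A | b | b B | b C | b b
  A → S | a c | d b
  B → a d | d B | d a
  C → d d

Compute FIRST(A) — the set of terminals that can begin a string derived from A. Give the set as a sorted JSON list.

Compute FIRST by fixpoint:
round 1:
  A via A→a c: +{a}
  A via A→d b: +{d}
  B via B→a d: +{a}
  B via B→d B: +{d}
  C via C→d d: +{d}
  S via S→a A: +{a}
  S via S→b: +{b}
  FIRST[S]={a,b}  FIRST[A]={a,d}  FIRST[B]={a,d}  FIRST[C]={d}
round 2:
  A via A→S: +{b}
  FIRST[S]={a,b}  FIRST[A]={a,b,d}  FIRST[B]={a,d}  FIRST[C]={d}
round 3: — fixpoint
  FIRST[S]={a,b}  FIRST[A]={a,b,d}  FIRST[B]={a,d}  FIRST[C]={d}

FIRST(A) = ["a", "b", "d"]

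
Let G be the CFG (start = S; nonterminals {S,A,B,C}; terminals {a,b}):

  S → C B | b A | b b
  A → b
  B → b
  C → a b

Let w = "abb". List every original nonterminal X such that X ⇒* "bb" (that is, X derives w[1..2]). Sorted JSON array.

Convert to CNF:
  S -> C B | T1 A | T1 T1
  A -> b
  B -> b
  C -> T0 T1
  T0 -> a
  T1 -> b

CYK table (by increasing span), restricted to cells inside w[1..2]:
  T[1,1] 'b' = {A,B,T1}  orig:{A,B}
  T[2,2] 'b' = {A,B,T1}  orig:{A,B}
  T[1,2] 'bb' = {S}

Original NTs in T[1,2] deriving "bb": ["S"]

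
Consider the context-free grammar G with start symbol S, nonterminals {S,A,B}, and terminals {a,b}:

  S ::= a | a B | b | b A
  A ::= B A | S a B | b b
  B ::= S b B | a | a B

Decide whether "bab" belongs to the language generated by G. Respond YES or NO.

CNF form of G:
  S -> T0 B | T1 A | a | b
  A -> B A | S X2 | T1 T1
  B -> S X3 | T0 B | a
  T0 -> a
  T1 -> b
  X2 -> T0 B
  X3 -> T1 B

CYK fill:
  cell(0,0) b: {S,T1}  orig:{S}
  cell(1,1) a: {B,S,T0}  orig:{B,S}
  cell(2,2) b: {S,T1}  orig:{S}
  cell(0,1) ba: {X3}  orig:{}
  cell(1,2) ab: ∅
  cell(0,2) bab: ∅

S ∉ T[0,2] ⇒ NO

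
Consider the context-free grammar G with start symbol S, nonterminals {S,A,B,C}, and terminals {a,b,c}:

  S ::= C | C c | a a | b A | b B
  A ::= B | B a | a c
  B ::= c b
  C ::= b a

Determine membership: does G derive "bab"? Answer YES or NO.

CNF form of G:
  S -> C T1 | T0 T0 | T2 A | T2 B | T2 T0
  A -> B T0 | T0 T1 | T1 T2
  B -> T1 T2
  C -> T2 T0
  T0 -> a
  T1 -> c
  T2 -> b

CYK table (by increasing span):
  T[0,0] 'b' = {T2}  orig:{}
  T[1,1] 'a' = {T0}  orig:{}
  T[2,2] 'b' = {T2}  orig:{}
  T[0,1] 'ba' = {C,S}
  T[1,2] 'ab' = ∅
  T[0,2] 'bab' = ∅

S ∉ T[0,2] ⇒ NO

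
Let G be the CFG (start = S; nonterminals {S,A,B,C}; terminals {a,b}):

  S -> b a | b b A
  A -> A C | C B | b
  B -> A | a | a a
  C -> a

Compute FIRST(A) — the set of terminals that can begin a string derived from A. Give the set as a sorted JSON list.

Compute FIRST by fixpoint:
round 1:
  A via A→b: +{b}
  B via B→A: +{b}
  B via B→a: +{a}
  C via C→a: +{a}
  S via S→b a: +{b}
  S: {b}  A: {b}  B: {a,b}  C: {a}
round 2:
  A via A→C B: +{a}
  S: {b}  A: {a,b}  B: {a,b}  C: {a}
round 3: (stable)
  S: {b}  A: {a,b}  B: {a,b}  C: {a}

FIRST(A) = ["a", "b"]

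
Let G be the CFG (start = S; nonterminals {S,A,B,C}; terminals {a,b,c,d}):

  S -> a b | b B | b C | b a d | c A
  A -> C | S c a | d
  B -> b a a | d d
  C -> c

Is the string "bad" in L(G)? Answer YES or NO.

Convert to CNF:
  S -> T0 A | T1 T2 | T2 B | T2 C | T2 X6
  A -> S X4 | c | d
  B -> T2 X5 | T3 T3
  C -> c
  T0 -> c
  T1 -> a
  T2 -> b
  T3 -> d
  X4 -> T0 T1
  X5 -> T1 T1
  X6 -> T1 T3

CYK fill:
  T[0,0] 'b' = {T2}  orig:{}
  T[1,1] 'a' = {T1}  orig:{}
  T[2,2] 'd' = {A,T3}  orig:{A}
  T[0,1] 'ba' = ∅
  T[1,2] 'ad' = {X6}  orig:{}
  T[0,2] 'bad' = {S}

S ∈ T[0,2] ⇒ YES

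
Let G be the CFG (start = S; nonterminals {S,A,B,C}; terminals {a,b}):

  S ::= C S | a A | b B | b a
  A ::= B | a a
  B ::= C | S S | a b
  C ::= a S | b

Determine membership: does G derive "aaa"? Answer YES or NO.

CNF form of G:
  S -> C S | T0 A | T1 B | T1 T0
  A -> S S | T0 S | T0 T0 | T0 T1 | b
  B -> S S | T0 S | T0 T1 | b
  C -> T0 S | b
  T0 -> a
  T1 -> b

CYK table (by increasing span):
  [0..0]={T0}  "a"  orig:{}
  [1..1]={T0}  "a"  orig:{}
  [2..2]={T0}  "a"  orig:{}
  [0..1]={A}  "aa"
  [1..2]={A}  "aa"
  [0..2]={S}  "aaa"

S ∈ T[0,2] ⇒ YES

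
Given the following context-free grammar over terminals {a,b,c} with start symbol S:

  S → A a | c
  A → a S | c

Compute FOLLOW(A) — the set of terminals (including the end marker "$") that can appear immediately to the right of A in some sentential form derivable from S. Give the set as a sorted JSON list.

FIRST iteration:
[1]
  A via A→a S: +{a}
  A via A→c: +{c}
  S via S→A a: +{a,c}
  FIRST(S)={a,c}  FIRST(A)={a,c}
[2] (stable)
  FIRST(S)={a,c}  FIRST(A)={a,c}

Compute FOLLOW by fixpoint:
initialize: $ ∈ FOLLOW(S)
pass 1:
  S→A a: FOLLOW(A) ⊇ FIRST(a) = {a}; new: +{a}
  FOLLOW[S]={$}  FOLLOW[A]={a}
pass 2:
  A→a S: FOLLOW(S) ⊇ FOLLOW(A) ⊇ {a}; new: +{a}
  FOLLOW[S]={$,a}  FOLLOW[A]={a}
pass 3: (no change)
  FOLLOW[S]={$,a}  FOLLOW[A]={a}

FOLLOW(A) = ["a"]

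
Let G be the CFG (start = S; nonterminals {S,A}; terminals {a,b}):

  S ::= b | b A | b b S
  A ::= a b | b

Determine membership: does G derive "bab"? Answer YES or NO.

Convert to CNF:
  S -> T1 A | T1 X2 | b
  A -> T0 T1 | b
  T0 -> a
  T1 -> b
  X2 -> T1 S

CYK table (by increasing span):
  [0..0]={A,S,T1}  "b"  orig:{A,S}
  [1..1]={T0}  "a"  orig:{}
  [2..2]={A,S,T1}  "b"  orig:{A,S}
  [0..1]=∅  "ba"
  [1..2]={A}  "ab"
  [0..2]={S}  "bab"

S ∈ T[0,2] ⇒ YES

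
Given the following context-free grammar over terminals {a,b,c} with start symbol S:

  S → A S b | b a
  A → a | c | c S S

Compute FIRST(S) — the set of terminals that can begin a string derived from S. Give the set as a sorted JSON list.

Compute FIRST by fixpoint:
pass 1:
  A via A→a: +{a}
  A via A→c: +{c}
  S via S→A S b: +{a,c}
  S via S→b a: +{b}
  FIRST(S)={a,b,c}  FIRST(A)={a,c}
pass 2: done
  FIRST(S)={a,b,c}  FIRST(A)={a,c}

FIRST(S) = ["a", "b", "c"]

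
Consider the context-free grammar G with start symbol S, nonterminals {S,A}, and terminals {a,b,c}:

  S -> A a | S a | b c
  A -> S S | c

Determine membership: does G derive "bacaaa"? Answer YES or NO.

CNF form of G:
  S -> A T0 | S T0 | T1 T2
  A -> S S | c
  T0 -> a
  T1 -> b
  T2 -> c

Fill CYK table bottom-up:
  [0..0]={T1}  "b"  orig:{}
  [1..1]={T0}  "a"  orig:{}
  [2..2]={A,T2}  "c"  orig:{A}
  [3..3]={T0}  "a"  orig:{}
  [4..4]={T0}  "a"  orig:{}
  [5..5]={T0}  "a"  orig:{}
  [0..1]=∅  "ba"
  [1..2]=∅  "ac"
  [2..3]={S}  "ca"
  [3..4]=∅  "aa"
  [4..5]=∅  "aa"
  [0..2]=∅  "bac"
  [1..3]=∅  "aca"
  [2..4]={S}  "caa"
  [3..5]=∅  "aaa"
  [0..3]=∅  "baca"
  [1..4]=∅  "acaa"
  [2..5]={S}  "caaa"
  [0..4]=∅  "bacaa"
  [1..5]=∅  "acaaa"
  [0..5]=∅  "bacaaa"

S ∉ T[0,5] ⇒ NO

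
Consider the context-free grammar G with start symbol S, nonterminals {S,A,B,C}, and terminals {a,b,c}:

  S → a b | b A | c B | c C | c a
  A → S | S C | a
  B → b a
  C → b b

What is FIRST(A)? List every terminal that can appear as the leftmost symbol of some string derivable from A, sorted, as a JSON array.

FIRST iteration:
pass 1:
  A via A→a: +{a}
  B via B→b a: +{b}
  C via C→b b: +{b}
  S via S→a b: +{a}
  S via S→b A: +{b}
  S via S→c B: +{c}
  S: {a,b,c}  A: {a}  B: {b}  C: {b}
pass 2:
  A via A→S: +{b,c}
  S: {a,b,c}  A: {a,b,c}  B: {b}  C: {b}
pass 3: (stable)
  S: {a,b,c}  A: {a,b,c}  B: {b}  C: {b}

FIRST(A) = ["a", "b", "c"]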